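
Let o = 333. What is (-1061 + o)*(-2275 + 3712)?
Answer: -1046136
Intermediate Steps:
(-1061 + o)*(-2275 + 3712) = (-1061 + 333)*(-2275 + 3712) = -728*1437 = -1046136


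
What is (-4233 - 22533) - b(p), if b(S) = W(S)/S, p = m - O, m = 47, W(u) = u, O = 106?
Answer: -26767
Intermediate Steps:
p = -59 (p = 47 - 1*106 = 47 - 106 = -59)
b(S) = 1 (b(S) = S/S = 1)
(-4233 - 22533) - b(p) = (-4233 - 22533) - 1*1 = -26766 - 1 = -26767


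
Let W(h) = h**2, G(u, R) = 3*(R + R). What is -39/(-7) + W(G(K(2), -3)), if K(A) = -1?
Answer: 2307/7 ≈ 329.57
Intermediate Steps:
G(u, R) = 6*R (G(u, R) = 3*(2*R) = 6*R)
-39/(-7) + W(G(K(2), -3)) = -39/(-7) + (6*(-3))**2 = -39*(-1)/7 + (-18)**2 = -13*(-3/7) + 324 = 39/7 + 324 = 2307/7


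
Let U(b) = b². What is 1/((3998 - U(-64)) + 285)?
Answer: 1/187 ≈ 0.0053476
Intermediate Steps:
1/((3998 - U(-64)) + 285) = 1/((3998 - 1*(-64)²) + 285) = 1/((3998 - 1*4096) + 285) = 1/((3998 - 4096) + 285) = 1/(-98 + 285) = 1/187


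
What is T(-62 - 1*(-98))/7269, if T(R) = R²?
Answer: 432/2423 ≈ 0.17829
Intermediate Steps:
T(-62 - 1*(-98))/7269 = (-62 - 1*(-98))²/7269 = (-62 + 98)²*(1/7269) = 36²*(1/7269) = 1296*(1/7269) = 432/2423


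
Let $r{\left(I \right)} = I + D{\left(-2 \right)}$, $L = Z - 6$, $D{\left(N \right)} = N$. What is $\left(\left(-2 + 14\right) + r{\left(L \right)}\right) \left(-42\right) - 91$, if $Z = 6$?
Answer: $-511$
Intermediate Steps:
$L = 0$ ($L = 6 - 6 = 0$)
$r{\left(I \right)} = -2 + I$ ($r{\left(I \right)} = I - 2 = -2 + I$)
$\left(\left(-2 + 14\right) + r{\left(L \right)}\right) \left(-42\right) - 91 = \left(\left(-2 + 14\right) + \left(-2 + 0\right)\right) \left(-42\right) - 91 = \left(12 - 2\right) \left(-42\right) - 91 = 10 \left(-42\right) - 91 = -420 - 91 = -511$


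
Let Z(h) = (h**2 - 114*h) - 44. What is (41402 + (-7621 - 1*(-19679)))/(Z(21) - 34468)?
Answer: -324/221 ≈ -1.4661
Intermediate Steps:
Z(h) = -44 + h**2 - 114*h
(41402 + (-7621 - 1*(-19679)))/(Z(21) - 34468) = (41402 + (-7621 - 1*(-19679)))/((-44 + 21**2 - 114*21) - 34468) = (41402 + (-7621 + 19679))/((-44 + 441 - 2394) - 34468) = (41402 + 12058)/(-1997 - 34468) = 53460/(-36465) = 53460*(-1/36465) = -324/221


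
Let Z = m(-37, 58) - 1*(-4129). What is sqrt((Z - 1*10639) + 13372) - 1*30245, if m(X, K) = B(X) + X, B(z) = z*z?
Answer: -30245 + sqrt(8194) ≈ -30154.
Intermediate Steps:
B(z) = z**2
m(X, K) = X + X**2 (m(X, K) = X**2 + X = X + X**2)
Z = 5461 (Z = -37*(1 - 37) - 1*(-4129) = -37*(-36) + 4129 = 1332 + 4129 = 5461)
sqrt((Z - 1*10639) + 13372) - 1*30245 = sqrt((5461 - 1*10639) + 13372) - 1*30245 = sqrt((5461 - 10639) + 13372) - 30245 = sqrt(-5178 + 13372) - 30245 = sqrt(8194) - 30245 = -30245 + sqrt(8194)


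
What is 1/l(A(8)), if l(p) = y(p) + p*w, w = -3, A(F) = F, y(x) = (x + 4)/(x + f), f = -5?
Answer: -1/20 ≈ -0.050000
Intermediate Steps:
y(x) = (4 + x)/(-5 + x) (y(x) = (x + 4)/(x - 5) = (4 + x)/(-5 + x))
l(p) = -3*p + (4 + p)/(-5 + p) (l(p) = (4 + p)/(-5 + p) + p*(-3) = (4 + p)/(-5 + p) - 3*p = -3*p + (4 + p)/(-5 + p))
1/l(A(8)) = 1/((4 + 8 - 3*8*(-5 + 8))/(-5 + 8)) = 1/((4 + 8 - 3*8*3)/3) = 1/((4 + 8 - 72)/3) = 1/((1/3)*(-60)) = 1/(-20) = -1/20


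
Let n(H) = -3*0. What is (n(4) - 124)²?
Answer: 15376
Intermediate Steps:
n(H) = 0
(n(4) - 124)² = (0 - 124)² = (-124)² = 15376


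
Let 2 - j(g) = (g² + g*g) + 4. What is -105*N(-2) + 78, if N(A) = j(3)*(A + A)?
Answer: -8322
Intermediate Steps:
j(g) = -2 - 2*g² (j(g) = 2 - ((g² + g*g) + 4) = 2 - ((g² + g²) + 4) = 2 - (2*g² + 4) = 2 - (4 + 2*g²) = 2 + (-4 - 2*g²) = -2 - 2*g²)
N(A) = -40*A (N(A) = (-2 - 2*3²)*(A + A) = (-2 - 2*9)*(2*A) = (-2 - 18)*(2*A) = -40*A)
-105*N(-2) + 78 = -(-4200)*(-2) + 78 = -105*80 + 78 = -8400 + 78 = -8322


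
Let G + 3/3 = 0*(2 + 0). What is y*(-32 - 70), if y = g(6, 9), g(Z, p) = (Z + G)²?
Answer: -2550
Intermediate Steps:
G = -1 (G = -1 + 0*(2 + 0) = -1 + 0*2 = -1 + 0 = -1)
g(Z, p) = (-1 + Z)² (g(Z, p) = (Z - 1)² = (-1 + Z)²)
y = 25 (y = (-1 + 6)² = 5² = 25)
y*(-32 - 70) = 25*(-32 - 70) = 25*(-102) = -2550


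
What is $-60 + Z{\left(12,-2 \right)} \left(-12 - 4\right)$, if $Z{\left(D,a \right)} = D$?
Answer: $-252$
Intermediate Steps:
$-60 + Z{\left(12,-2 \right)} \left(-12 - 4\right) = -60 + 12 \left(-12 - 4\right) = -60 + 12 \left(-16\right) = -60 - 192 = -252$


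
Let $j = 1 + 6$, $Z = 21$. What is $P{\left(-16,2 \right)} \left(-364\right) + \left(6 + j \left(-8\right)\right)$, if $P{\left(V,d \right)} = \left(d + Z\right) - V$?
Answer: $-14246$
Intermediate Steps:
$j = 7$
$P{\left(V,d \right)} = 21 + d - V$ ($P{\left(V,d \right)} = \left(d + 21\right) - V = \left(21 + d\right) - V = 21 + d - V$)
$P{\left(-16,2 \right)} \left(-364\right) + \left(6 + j \left(-8\right)\right) = \left(21 + 2 - -16\right) \left(-364\right) + \left(6 + 7 \left(-8\right)\right) = \left(21 + 2 + 16\right) \left(-364\right) + \left(6 - 56\right) = 39 \left(-364\right) - 50 = -14196 - 50 = -14246$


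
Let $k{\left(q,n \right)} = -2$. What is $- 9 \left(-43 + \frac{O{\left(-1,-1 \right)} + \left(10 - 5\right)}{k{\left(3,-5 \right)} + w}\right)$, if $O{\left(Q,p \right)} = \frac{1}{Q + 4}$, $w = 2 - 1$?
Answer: $435$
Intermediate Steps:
$w = 1$
$O{\left(Q,p \right)} = \frac{1}{4 + Q}$
$- 9 \left(-43 + \frac{O{\left(-1,-1 \right)} + \left(10 - 5\right)}{k{\left(3,-5 \right)} + w}\right) = - 9 \left(-43 + \frac{\frac{1}{4 - 1} + \left(10 - 5\right)}{-2 + 1}\right) = - 9 \left(-43 + \frac{\frac{1}{3} + \left(10 - 5\right)}{-1}\right) = - 9 \left(-43 + \left(\frac{1}{3} + 5\right) \left(-1\right)\right) = - 9 \left(-43 + \frac{16}{3} \left(-1\right)\right) = - 9 \left(-43 - \frac{16}{3}\right) = \left(-9\right) \left(- \frac{145}{3}\right) = 435$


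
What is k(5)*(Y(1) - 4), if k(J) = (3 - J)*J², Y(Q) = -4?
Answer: 400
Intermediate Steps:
k(J) = J²*(3 - J)
k(5)*(Y(1) - 4) = (5²*(3 - 1*5))*(-4 - 4) = (25*(3 - 5))*(-8) = (25*(-2))*(-8) = -50*(-8) = 400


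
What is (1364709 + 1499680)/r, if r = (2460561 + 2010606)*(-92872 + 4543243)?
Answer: 2864389/19898351952957 ≈ 1.4395e-7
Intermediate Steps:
r = 19898351952957 (r = 4471167*4450371 = 19898351952957)
(1364709 + 1499680)/r = (1364709 + 1499680)/19898351952957 = 2864389*(1/19898351952957) = 2864389/19898351952957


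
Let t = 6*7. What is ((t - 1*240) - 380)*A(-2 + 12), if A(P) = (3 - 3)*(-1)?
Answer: 0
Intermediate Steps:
t = 42
A(P) = 0 (A(P) = 0*(-1) = 0)
((t - 1*240) - 380)*A(-2 + 12) = ((42 - 1*240) - 380)*0 = ((42 - 240) - 380)*0 = (-198 - 380)*0 = -578*0 = 0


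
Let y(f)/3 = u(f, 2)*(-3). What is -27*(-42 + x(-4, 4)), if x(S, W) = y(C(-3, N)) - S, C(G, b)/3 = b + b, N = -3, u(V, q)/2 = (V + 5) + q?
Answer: -4320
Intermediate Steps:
u(V, q) = 10 + 2*V + 2*q (u(V, q) = 2*((V + 5) + q) = 2*((5 + V) + q) = 2*(5 + V + q) = 10 + 2*V + 2*q)
C(G, b) = 6*b (C(G, b) = 3*(b + b) = 3*(2*b) = 6*b)
y(f) = -126 - 18*f (y(f) = 3*((10 + 2*f + 2*2)*(-3)) = 3*((10 + 2*f + 4)*(-3)) = 3*((14 + 2*f)*(-3)) = 3*(-42 - 6*f) = -126 - 18*f)
x(S, W) = 198 - S (x(S, W) = (-126 - 108*(-3)) - S = (-126 - 18*(-18)) - S = (-126 + 324) - S = 198 - S)
-27*(-42 + x(-4, 4)) = -27*(-42 + (198 - 1*(-4))) = -27*(-42 + (198 + 4)) = -27*(-42 + 202) = -27*160 = -4320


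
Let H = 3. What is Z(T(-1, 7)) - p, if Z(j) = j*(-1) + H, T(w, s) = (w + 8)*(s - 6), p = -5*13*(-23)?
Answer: -1499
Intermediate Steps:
p = 1495 (p = -65*(-23) = 1495)
T(w, s) = (-6 + s)*(8 + w) (T(w, s) = (8 + w)*(-6 + s) = (-6 + s)*(8 + w))
Z(j) = 3 - j (Z(j) = j*(-1) + 3 = -j + 3 = 3 - j)
Z(T(-1, 7)) - p = (3 - (-48 - 6*(-1) + 8*7 + 7*(-1))) - 1*1495 = (3 - (-48 + 6 + 56 - 7)) - 1495 = (3 - 1*7) - 1495 = (3 - 7) - 1495 = -4 - 1495 = -1499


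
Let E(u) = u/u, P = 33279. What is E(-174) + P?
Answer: 33280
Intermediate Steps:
E(u) = 1
E(-174) + P = 1 + 33279 = 33280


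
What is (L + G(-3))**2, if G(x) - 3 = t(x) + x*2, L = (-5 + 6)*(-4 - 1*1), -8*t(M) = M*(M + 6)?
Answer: 3025/64 ≈ 47.266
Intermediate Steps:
t(M) = -M*(6 + M)/8 (t(M) = -M*(M + 6)/8 = -M*(6 + M)/8)
L = -5 (L = 1*(-4 - 1) = 1*(-5) = -5)
G(x) = 3 + 2*x - x*(6 + x)/8 (G(x) = 3 + (-x*(6 + x)/8 + x*2) = 3 + (-x*(6 + x)/8 + 2*x) = 3 + (2*x - x*(6 + x)/8) = 3 + 2*x - x*(6 + x)/8)
(L + G(-3))**2 = (-5 + (3 - 1/8*(-3)**2 + (5/4)*(-3)))**2 = (-5 + (3 - 1/8*9 - 15/4))**2 = (-5 + (3 - 9/8 - 15/4))**2 = (-5 - 15/8)**2 = (-55/8)**2 = 3025/64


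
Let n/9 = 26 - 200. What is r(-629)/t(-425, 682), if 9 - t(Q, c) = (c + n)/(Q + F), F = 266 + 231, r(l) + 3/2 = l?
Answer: -11349/383 ≈ -29.632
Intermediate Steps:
r(l) = -3/2 + l
F = 497
n = -1566 (n = 9*(26 - 200) = 9*(-174) = -1566)
t(Q, c) = 9 - (-1566 + c)/(497 + Q) (t(Q, c) = 9 - (c - 1566)/(Q + 497) = 9 - (-1566 + c)/(497 + Q))
r(-629)/t(-425, 682) = (-3/2 - 629)/(((6039 - 1*682 + 9*(-425))/(497 - 425))) = -1261*72/(6039 - 682 - 3825)/2 = -1261/(2*((1/72)*1532)) = -1261/(2*383/18) = -1261/2*18/383 = -11349/383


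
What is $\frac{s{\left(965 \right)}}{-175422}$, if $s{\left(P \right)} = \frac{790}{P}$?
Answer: $- \frac{79}{16928223} \approx -4.6668 \cdot 10^{-6}$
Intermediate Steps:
$\frac{s{\left(965 \right)}}{-175422} = \frac{790 \cdot \frac{1}{965}}{-175422} = 790 \cdot \frac{1}{965} \left(- \frac{1}{175422}\right) = \frac{158}{193} \left(- \frac{1}{175422}\right) = - \frac{79}{16928223}$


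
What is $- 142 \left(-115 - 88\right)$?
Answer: $28826$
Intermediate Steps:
$- 142 \left(-115 - 88\right) = \left(-142\right) \left(-203\right) = 28826$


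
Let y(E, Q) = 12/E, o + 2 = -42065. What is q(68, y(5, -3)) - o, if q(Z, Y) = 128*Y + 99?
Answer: 212366/5 ≈ 42473.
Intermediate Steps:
o = -42067 (o = -2 - 42065 = -42067)
q(Z, Y) = 99 + 128*Y
q(68, y(5, -3)) - o = (99 + 128*(12/5)) - 1*(-42067) = (99 + 128*(12*(1/5))) + 42067 = (99 + 128*(12/5)) + 42067 = (99 + 1536/5) + 42067 = 2031/5 + 42067 = 212366/5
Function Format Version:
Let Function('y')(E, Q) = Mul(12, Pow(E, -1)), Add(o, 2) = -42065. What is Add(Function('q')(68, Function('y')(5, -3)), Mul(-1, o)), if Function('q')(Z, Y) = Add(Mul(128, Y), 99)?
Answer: Rational(212366, 5) ≈ 42473.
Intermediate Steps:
o = -42067 (o = Add(-2, -42065) = -42067)
Function('q')(Z, Y) = Add(99, Mul(128, Y))
Add(Function('q')(68, Function('y')(5, -3)), Mul(-1, o)) = Add(Add(99, Mul(128, Mul(12, Pow(5, -1)))), Mul(-1, -42067)) = Add(Add(99, Mul(128, Mul(12, Rational(1, 5)))), 42067) = Add(Add(99, Mul(128, Rational(12, 5))), 42067) = Add(Add(99, Rational(1536, 5)), 42067) = Add(Rational(2031, 5), 42067) = Rational(212366, 5)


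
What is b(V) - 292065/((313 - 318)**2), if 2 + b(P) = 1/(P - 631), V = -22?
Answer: -38150224/3265 ≈ -11685.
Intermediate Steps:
b(P) = -2 + 1/(-631 + P) (b(P) = -2 + 1/(P - 631) = -2 + 1/(-631 + P))
b(V) - 292065/((313 - 318)**2) = (1263 - 2*(-22))/(-631 - 22) - 292065/((313 - 318)**2) = (1263 + 44)/(-653) - 292065/((-5)**2) = -1/653*1307 - 292065/25 = -1307/653 - 292065/25 = -1307/653 - 1*58413/5 = -1307/653 - 58413/5 = -38150224/3265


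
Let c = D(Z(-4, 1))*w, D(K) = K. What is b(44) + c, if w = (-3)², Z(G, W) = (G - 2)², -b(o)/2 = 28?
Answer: 268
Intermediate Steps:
b(o) = -56 (b(o) = -2*28 = -56)
Z(G, W) = (-2 + G)²
w = 9
c = 324 (c = (-2 - 4)²*9 = (-6)²*9 = 36*9 = 324)
b(44) + c = -56 + 324 = 268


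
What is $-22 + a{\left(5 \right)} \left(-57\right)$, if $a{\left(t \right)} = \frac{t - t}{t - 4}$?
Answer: $-22$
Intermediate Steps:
$a{\left(t \right)} = 0$ ($a{\left(t \right)} = \frac{0}{-4 + t} = 0$)
$-22 + a{\left(5 \right)} \left(-57\right) = -22 + 0 \left(-57\right) = -22 + 0 = -22$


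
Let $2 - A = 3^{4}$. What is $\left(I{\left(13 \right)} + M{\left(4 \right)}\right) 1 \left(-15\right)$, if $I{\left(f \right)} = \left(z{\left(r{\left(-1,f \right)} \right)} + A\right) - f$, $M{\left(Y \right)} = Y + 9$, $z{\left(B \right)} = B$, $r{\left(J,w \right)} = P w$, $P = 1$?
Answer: $990$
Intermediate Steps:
$r{\left(J,w \right)} = w$ ($r{\left(J,w \right)} = 1 w = w$)
$A = -79$ ($A = 2 - 3^{4} = 2 - 81 = -79$)
$M{\left(Y \right)} = 9 + Y$
$I{\left(f \right)} = -79$ ($I{\left(f \right)} = \left(f - 79\right) - f = \left(-79 + f\right) - f = -79$)
$\left(I{\left(13 \right)} + M{\left(4 \right)}\right) 1 \left(-15\right) = \left(-79 + \left(9 + 4\right)\right) 1 \left(-15\right) = \left(-79 + 13\right) \left(-15\right) = \left(-66\right) \left(-15\right) = 990$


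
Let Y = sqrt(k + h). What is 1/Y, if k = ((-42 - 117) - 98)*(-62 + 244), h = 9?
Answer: -I*sqrt(46765)/46765 ≈ -0.0046242*I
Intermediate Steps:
k = -46774 (k = (-159 - 98)*182 = -257*182 = -46774)
Y = I*sqrt(46765) (Y = sqrt(-46774 + 9) = sqrt(-46765) = I*sqrt(46765) ≈ 216.25*I)
1/Y = 1/(I*sqrt(46765)) = -I*sqrt(46765)/46765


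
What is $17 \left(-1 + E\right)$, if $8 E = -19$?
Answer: $- \frac{459}{8} \approx -57.375$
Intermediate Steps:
$E = - \frac{19}{8}$ ($E = \frac{1}{8} \left(-19\right) = - \frac{19}{8} \approx -2.375$)
$17 \left(-1 + E\right) = 17 \left(-1 - \frac{19}{8}\right) = 17 \left(- \frac{27}{8}\right) = - \frac{459}{8}$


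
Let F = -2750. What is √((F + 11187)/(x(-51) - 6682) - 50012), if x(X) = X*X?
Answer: 3*I*√764887361/371 ≈ 223.64*I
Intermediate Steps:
x(X) = X²
√((F + 11187)/(x(-51) - 6682) - 50012) = √((-2750 + 11187)/((-51)² - 6682) - 50012) = √(8437/(2601 - 6682) - 50012) = √(8437/(-4081) - 50012) = √(8437*(-1/4081) - 50012) = √(-767/371 - 50012) = √(-18555219/371) = 3*I*√764887361/371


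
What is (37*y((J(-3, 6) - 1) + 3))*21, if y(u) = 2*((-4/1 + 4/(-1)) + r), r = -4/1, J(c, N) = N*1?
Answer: -18648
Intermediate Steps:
J(c, N) = N
r = -4 (r = -4*1 = -4)
y(u) = -24 (y(u) = 2*((-4/1 + 4/(-1)) - 4) = 2*((-4*1 + 4*(-1)) - 4) = 2*((-4 - 4) - 4) = 2*(-8 - 4) = 2*(-12) = -24)
(37*y((J(-3, 6) - 1) + 3))*21 = (37*(-24))*21 = -888*21 = -18648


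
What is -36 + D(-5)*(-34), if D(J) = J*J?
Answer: -886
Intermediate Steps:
D(J) = J**2
-36 + D(-5)*(-34) = -36 + (-5)**2*(-34) = -36 + 25*(-34) = -36 - 850 = -886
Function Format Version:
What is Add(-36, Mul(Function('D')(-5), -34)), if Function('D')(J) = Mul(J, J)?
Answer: -886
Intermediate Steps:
Function('D')(J) = Pow(J, 2)
Add(-36, Mul(Function('D')(-5), -34)) = Add(-36, Mul(Pow(-5, 2), -34)) = Add(-36, Mul(25, -34)) = Add(-36, -850) = -886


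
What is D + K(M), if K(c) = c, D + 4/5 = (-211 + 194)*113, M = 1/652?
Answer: -6265063/3260 ≈ -1921.8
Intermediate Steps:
M = 1/652 ≈ 0.0015337
D = -9609/5 (D = -4/5 + (-211 + 194)*113 = -4/5 - 17*113 = -4/5 - 1921 = -9609/5 ≈ -1921.8)
D + K(M) = -9609/5 + 1/652 = -6265063/3260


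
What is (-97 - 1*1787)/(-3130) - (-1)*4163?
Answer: 6516037/1565 ≈ 4163.6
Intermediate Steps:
(-97 - 1*1787)/(-3130) - (-1)*4163 = (-97 - 1787)*(-1/3130) - 1*(-4163) = -1884*(-1/3130) + 4163 = 942/1565 + 4163 = 6516037/1565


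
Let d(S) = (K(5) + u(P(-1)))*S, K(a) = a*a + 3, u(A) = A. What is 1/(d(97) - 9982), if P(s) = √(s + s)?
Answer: -3633/26406787 - 97*I*√2/52813574 ≈ -0.00013758 - 2.5974e-6*I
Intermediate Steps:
P(s) = √2*√s (P(s) = √(2*s) = √2*√s)
K(a) = 3 + a² (K(a) = a² + 3 = 3 + a²)
d(S) = S*(28 + I*√2) (d(S) = ((3 + 5²) + √2*√(-1))*S = ((3 + 25) + √2*I)*S = (28 + I*√2)*S = S*(28 + I*√2))
1/(d(97) - 9982) = 1/(97*(28 + I*√2) - 9982) = 1/((2716 + 97*I*√2) - 9982) = 1/(-7266 + 97*I*√2)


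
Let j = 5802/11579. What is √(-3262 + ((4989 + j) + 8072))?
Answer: √1313850869917/11579 ≈ 98.992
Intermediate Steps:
j = 5802/11579 (j = 5802*(1/11579) = 5802/11579 ≈ 0.50108)
√(-3262 + ((4989 + j) + 8072)) = √(-3262 + ((4989 + 5802/11579) + 8072)) = √(-3262 + (57773433/11579 + 8072)) = √(-3262 + 151239121/11579) = √(113468423/11579) = √1313850869917/11579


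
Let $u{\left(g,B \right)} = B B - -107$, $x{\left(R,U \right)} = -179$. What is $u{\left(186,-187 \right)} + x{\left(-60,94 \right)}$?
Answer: $34897$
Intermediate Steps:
$u{\left(g,B \right)} = 107 + B^{2}$ ($u{\left(g,B \right)} = B^{2} + 107 = 107 + B^{2}$)
$u{\left(186,-187 \right)} + x{\left(-60,94 \right)} = \left(107 + \left(-187\right)^{2}\right) - 179 = \left(107 + 34969\right) - 179 = 35076 - 179 = 34897$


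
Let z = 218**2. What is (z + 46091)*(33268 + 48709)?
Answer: 7674276855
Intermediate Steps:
z = 47524
(z + 46091)*(33268 + 48709) = (47524 + 46091)*(33268 + 48709) = 93615*81977 = 7674276855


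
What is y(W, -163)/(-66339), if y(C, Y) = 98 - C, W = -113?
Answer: -211/66339 ≈ -0.0031806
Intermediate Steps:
y(W, -163)/(-66339) = (98 - 1*(-113))/(-66339) = (98 + 113)*(-1/66339) = 211*(-1/66339) = -211/66339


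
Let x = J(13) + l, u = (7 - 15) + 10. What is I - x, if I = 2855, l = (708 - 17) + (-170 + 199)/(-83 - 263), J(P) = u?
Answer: 748081/346 ≈ 2162.1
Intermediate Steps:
u = 2 (u = -8 + 10 = 2)
J(P) = 2
l = 239057/346 (l = 691 + 29/(-346) = 691 + 29*(-1/346) = 691 - 29/346 = 239057/346 ≈ 690.92)
x = 239749/346 (x = 2 + 239057/346 = 239749/346 ≈ 692.92)
I - x = 2855 - 1*239749/346 = 2855 - 239749/346 = 748081/346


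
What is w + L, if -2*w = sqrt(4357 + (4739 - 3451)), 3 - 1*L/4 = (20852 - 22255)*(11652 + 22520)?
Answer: 191773276 - sqrt(5645)/2 ≈ 1.9177e+8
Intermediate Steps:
L = 191773276 (L = 12 - 4*(20852 - 22255)*(11652 + 22520) = 12 - (-5612)*34172 = 12 - 4*(-47943316) = 12 + 191773264 = 191773276)
w = -sqrt(5645)/2 (w = -sqrt(4357 + (4739 - 3451))/2 = -sqrt(4357 + 1288)/2 = -sqrt(5645)/2 ≈ -37.567)
w + L = -sqrt(5645)/2 + 191773276 = 191773276 - sqrt(5645)/2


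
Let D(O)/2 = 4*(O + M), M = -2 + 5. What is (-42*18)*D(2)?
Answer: -30240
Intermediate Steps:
M = 3
D(O) = 24 + 8*O (D(O) = 2*(4*(O + 3)) = 2*(4*(3 + O)) = 2*(12 + 4*O) = 24 + 8*O)
(-42*18)*D(2) = (-42*18)*(24 + 8*2) = -756*(24 + 16) = -756*40 = -30240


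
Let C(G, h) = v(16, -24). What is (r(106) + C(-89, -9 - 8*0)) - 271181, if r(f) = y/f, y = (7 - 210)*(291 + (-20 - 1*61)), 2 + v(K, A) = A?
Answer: -14395286/53 ≈ -2.7161e+5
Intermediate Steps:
v(K, A) = -2 + A
C(G, h) = -26 (C(G, h) = -2 - 24 = -26)
y = -42630 (y = -203*(291 + (-20 - 61)) = -203*(291 - 81) = -203*210 = -42630)
r(f) = -42630/f
(r(106) + C(-89, -9 - 8*0)) - 271181 = (-42630/106 - 26) - 271181 = (-42630*1/106 - 26) - 271181 = (-21315/53 - 26) - 271181 = -22693/53 - 271181 = -14395286/53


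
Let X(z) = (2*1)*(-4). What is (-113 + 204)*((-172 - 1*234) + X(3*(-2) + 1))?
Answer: -37674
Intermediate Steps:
X(z) = -8 (X(z) = 2*(-4) = -8)
(-113 + 204)*((-172 - 1*234) + X(3*(-2) + 1)) = (-113 + 204)*((-172 - 1*234) - 8) = 91*((-172 - 234) - 8) = 91*(-406 - 8) = 91*(-414) = -37674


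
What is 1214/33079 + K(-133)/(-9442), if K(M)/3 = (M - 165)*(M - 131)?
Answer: -3897855338/156165959 ≈ -24.960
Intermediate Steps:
K(M) = 3*(-165 + M)*(-131 + M) (K(M) = 3*((M - 165)*(M - 131)) = 3*((-165 + M)*(-131 + M)) = 3*(-165 + M)*(-131 + M))
1214/33079 + K(-133)/(-9442) = 1214/33079 + (64845 - 888*(-133) + 3*(-133)**2)/(-9442) = 1214*(1/33079) + (64845 + 118104 + 3*17689)*(-1/9442) = 1214/33079 + (64845 + 118104 + 53067)*(-1/9442) = 1214/33079 + 236016*(-1/9442) = 1214/33079 - 118008/4721 = -3897855338/156165959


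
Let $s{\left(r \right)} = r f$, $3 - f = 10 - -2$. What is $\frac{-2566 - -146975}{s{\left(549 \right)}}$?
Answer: $- \frac{144409}{4941} \approx -29.227$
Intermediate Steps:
$f = -9$ ($f = 3 - \left(10 - -2\right) = 3 - \left(10 + 2\right) = 3 - 12 = -9$)
$s{\left(r \right)} = - 9 r$ ($s{\left(r \right)} = r \left(-9\right) = - 9 r$)
$\frac{-2566 - -146975}{s{\left(549 \right)}} = \frac{-2566 - -146975}{\left(-9\right) 549} = \frac{-2566 + 146975}{-4941} = 144409 \left(- \frac{1}{4941}\right) = - \frac{144409}{4941}$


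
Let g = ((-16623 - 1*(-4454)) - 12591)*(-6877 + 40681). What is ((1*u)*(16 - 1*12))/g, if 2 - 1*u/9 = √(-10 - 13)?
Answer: -1/11624820 + I*√23/23249640 ≈ -8.6023e-8 + 2.0628e-7*I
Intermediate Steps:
u = 18 - 9*I*√23 (u = 18 - 9*√(-10 - 13) = 18 - 9*I*√23 ≈ 18.0 - 43.162*I)
g = -836987040 (g = ((-16623 + 4454) - 12591)*33804 = (-12169 - 12591)*33804 = -24760*33804 = -836987040)
((1*u)*(16 - 1*12))/g = ((1*(18 - 9*I*√23))*(16 - 1*12))/(-836987040) = ((18 - 9*I*√23)*(16 - 12))*(-1/836987040) = ((18 - 9*I*√23)*4)*(-1/836987040) = (72 - 36*I*√23)*(-1/836987040) = -1/11624820 + I*√23/23249640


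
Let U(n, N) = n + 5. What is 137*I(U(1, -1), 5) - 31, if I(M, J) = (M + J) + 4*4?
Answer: 3668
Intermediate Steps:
U(n, N) = 5 + n
I(M, J) = 16 + J + M (I(M, J) = (J + M) + 16 = 16 + J + M)
137*I(U(1, -1), 5) - 31 = 137*(16 + 5 + (5 + 1)) - 31 = 137*(16 + 5 + 6) - 31 = 137*27 - 31 = 3699 - 31 = 3668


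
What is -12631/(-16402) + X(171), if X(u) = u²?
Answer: 479623513/16402 ≈ 29242.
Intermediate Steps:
-12631/(-16402) + X(171) = -12631/(-16402) + 171² = -12631*(-1/16402) + 29241 = 12631/16402 + 29241 = 479623513/16402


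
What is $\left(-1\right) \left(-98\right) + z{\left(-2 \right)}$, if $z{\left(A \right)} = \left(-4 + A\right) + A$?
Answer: $90$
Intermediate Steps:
$z{\left(A \right)} = -4 + 2 A$
$\left(-1\right) \left(-98\right) + z{\left(-2 \right)} = \left(-1\right) \left(-98\right) + \left(-4 + 2 \left(-2\right)\right) = 98 - 8 = 90$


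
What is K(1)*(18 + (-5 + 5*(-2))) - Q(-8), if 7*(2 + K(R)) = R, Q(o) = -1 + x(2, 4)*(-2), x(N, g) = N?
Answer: -4/7 ≈ -0.57143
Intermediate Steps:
Q(o) = -5 (Q(o) = -1 + 2*(-2) = -1 - 4 = -5)
K(R) = -2 + R/7
K(1)*(18 + (-5 + 5*(-2))) - Q(-8) = (-2 + (⅐)*1)*(18 + (-5 + 5*(-2))) - 1*(-5) = (-2 + ⅐)*(18 + (-5 - 10)) + 5 = -13*(18 - 15)/7 + 5 = -13/7*3 + 5 = -39/7 + 5 = -4/7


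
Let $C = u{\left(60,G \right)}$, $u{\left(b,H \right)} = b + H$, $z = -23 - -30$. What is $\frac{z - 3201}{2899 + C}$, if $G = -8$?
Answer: $- \frac{3194}{2951} \approx -1.0823$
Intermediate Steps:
$z = 7$ ($z = -23 + 30 = 7$)
$u{\left(b,H \right)} = H + b$
$C = 52$ ($C = -8 + 60 = 52$)
$\frac{z - 3201}{2899 + C} = \frac{7 - 3201}{2899 + 52} = - \frac{3194}{2951}$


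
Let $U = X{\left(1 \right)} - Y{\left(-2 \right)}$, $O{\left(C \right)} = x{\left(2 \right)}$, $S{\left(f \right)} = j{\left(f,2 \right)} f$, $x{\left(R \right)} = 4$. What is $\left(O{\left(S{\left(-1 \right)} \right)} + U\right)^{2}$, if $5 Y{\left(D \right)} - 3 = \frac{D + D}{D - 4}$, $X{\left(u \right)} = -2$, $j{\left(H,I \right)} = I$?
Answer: $\frac{361}{225} \approx 1.6044$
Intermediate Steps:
$S{\left(f \right)} = 2 f$
$Y{\left(D \right)} = \frac{3}{5} + \frac{2 D}{5 \left(-4 + D\right)}$ ($Y{\left(D \right)} = \frac{3}{5} + \frac{\left(D + D\right) \frac{1}{D - 4}}{5} = \frac{3}{5} + \frac{2 D \frac{1}{-4 + D}}{5} = \frac{3}{5} + \frac{2 D}{5 \left(-4 + D\right)}$)
$O{\left(C \right)} = 4$
$U = - \frac{41}{15}$ ($U = -2 - \frac{- \frac{12}{5} - 2}{-4 - 2} = -2 - \frac{1}{-6} \left(- \frac{22}{5}\right) = -2 - \left(- \frac{1}{6}\right) \left(- \frac{22}{5}\right) = -2 - \frac{11}{15} = - \frac{41}{15} \approx -2.7333$)
$\left(O{\left(S{\left(-1 \right)} \right)} + U\right)^{2} = \left(4 - \frac{41}{15}\right)^{2} = \left(\frac{19}{15}\right)^{2} = \frac{361}{225}$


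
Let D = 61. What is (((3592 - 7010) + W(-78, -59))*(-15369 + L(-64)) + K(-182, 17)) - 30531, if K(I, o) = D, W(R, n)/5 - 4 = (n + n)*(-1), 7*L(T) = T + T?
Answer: 302239198/7 ≈ 4.3177e+7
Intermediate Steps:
L(T) = 2*T/7 (L(T) = (T + T)/7 = (2*T)/7 = 2*T/7)
W(R, n) = 20 - 10*n (W(R, n) = 20 + 5*((n + n)*(-1)) = 20 + 5*((2*n)*(-1)) = 20 + 5*(-2*n) = 20 - 10*n)
K(I, o) = 61
(((3592 - 7010) + W(-78, -59))*(-15369 + L(-64)) + K(-182, 17)) - 30531 = (((3592 - 7010) + (20 - 10*(-59)))*(-15369 + (2/7)*(-64)) + 61) - 30531 = ((-3418 + (20 + 590))*(-15369 - 128/7) + 61) - 30531 = ((-3418 + 610)*(-107711/7) + 61) - 30531 = (-2808*(-107711/7) + 61) - 30531 = (302452488/7 + 61) - 30531 = 302452915/7 - 30531 = 302239198/7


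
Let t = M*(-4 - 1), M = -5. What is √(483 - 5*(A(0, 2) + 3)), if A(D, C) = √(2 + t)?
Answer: √(468 - 15*√3) ≈ 21.024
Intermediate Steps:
t = 25 (t = -5*(-4 - 1) = -5*(-5) = 25)
A(D, C) = 3*√3 (A(D, C) = √(2 + 25) = √27 = 3*√3)
√(483 - 5*(A(0, 2) + 3)) = √(483 - 5*(3*√3 + 3)) = √(483 - 5*(3 + 3*√3)) = √(483 + (-15 - 15*√3)) = √(468 - 15*√3)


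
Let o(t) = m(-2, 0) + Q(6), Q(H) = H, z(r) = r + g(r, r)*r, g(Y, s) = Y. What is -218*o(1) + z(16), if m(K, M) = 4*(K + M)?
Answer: 708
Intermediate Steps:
m(K, M) = 4*K + 4*M
z(r) = r + r² (z(r) = r + r*r = r + r²)
o(t) = -2 (o(t) = (4*(-2) + 4*0) + 6 = (-8 + 0) + 6 = -8 + 6 = -2)
-218*o(1) + z(16) = -218*(-2) + 16*(1 + 16) = 436 + 16*17 = 436 + 272 = 708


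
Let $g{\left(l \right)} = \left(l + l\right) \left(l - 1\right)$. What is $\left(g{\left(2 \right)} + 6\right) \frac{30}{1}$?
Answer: $300$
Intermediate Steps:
$g{\left(l \right)} = 2 l \left(-1 + l\right)$
$\left(g{\left(2 \right)} + 6\right) \frac{30}{1} = \left(2 \cdot 2 \left(-1 + 2\right) + 6\right) \frac{30}{1} = \left(2 \cdot 2 \cdot 1 + 6\right) 30 \cdot 1 = \left(4 + 6\right) 30 = 10 \cdot 30 = 300$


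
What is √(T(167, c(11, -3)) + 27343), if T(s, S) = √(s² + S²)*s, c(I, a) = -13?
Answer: √(27343 + 167*√28058) ≈ 235.19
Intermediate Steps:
T(s, S) = s*√(S² + s²) (T(s, S) = √(S² + s²)*s = s*√(S² + s²))
√(T(167, c(11, -3)) + 27343) = √(167*√((-13)² + 167²) + 27343) = √(167*√(169 + 27889) + 27343) = √(167*√28058 + 27343) = √(27343 + 167*√28058)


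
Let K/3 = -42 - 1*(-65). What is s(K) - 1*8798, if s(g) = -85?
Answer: -8883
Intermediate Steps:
K = 69 (K = 3*(-42 - 1*(-65)) = 3*(-42 + 65) = 3*23 = 69)
s(K) - 1*8798 = -85 - 1*8798 = -85 - 8798 = -8883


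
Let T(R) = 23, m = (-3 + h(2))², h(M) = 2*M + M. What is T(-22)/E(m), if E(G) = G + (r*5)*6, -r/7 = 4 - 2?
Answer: -23/411 ≈ -0.055961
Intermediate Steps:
r = -14 (r = -7*(4 - 2) = -7*2 = -14)
h(M) = 3*M
m = 9 (m = (-3 + 3*2)² = (-3 + 6)² = 3² = 9)
E(G) = -420 + G (E(G) = G - 14*5*6 = G - 70*6 = G - 420 = -420 + G)
T(-22)/E(m) = 23/(-420 + 9) = 23/(-411) = 23*(-1/411) = -23/411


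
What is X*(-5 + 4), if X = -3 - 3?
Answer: 6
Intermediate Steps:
X = -6
X*(-5 + 4) = -6*(-5 + 4) = -6*(-1) = 6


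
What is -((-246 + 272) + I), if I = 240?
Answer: -266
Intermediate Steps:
-((-246 + 272) + I) = -((-246 + 272) + 240) = -(26 + 240) = -1*266 = -266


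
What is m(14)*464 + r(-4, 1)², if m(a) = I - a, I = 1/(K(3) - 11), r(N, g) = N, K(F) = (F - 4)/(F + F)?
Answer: -436944/67 ≈ -6521.6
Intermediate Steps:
K(F) = (-4 + F)/(2*F) (K(F) = (-4 + F)/((2*F)) = (-4 + F)*(1/(2*F)) = (-4 + F)/(2*F))
I = -6/67 (I = 1/((½)*(-4 + 3)/3 - 11) = 1/((½)*(⅓)*(-1) - 11) = 1/(-⅙ - 11) = 1/(-67/6) = -6/67 ≈ -0.089552)
m(a) = -6/67 - a
m(14)*464 + r(-4, 1)² = (-6/67 - 1*14)*464 + (-4)² = (-6/67 - 14)*464 + 16 = -944/67*464 + 16 = -438016/67 + 16 = -436944/67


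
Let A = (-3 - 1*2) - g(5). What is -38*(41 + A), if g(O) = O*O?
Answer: -418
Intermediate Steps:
g(O) = O²
A = -30 (A = (-3 - 1*2) - 1*5² = (-3 - 2) - 1*25 = -5 - 25 = -30)
-38*(41 + A) = -38*(41 - 30) = -38*11 = -418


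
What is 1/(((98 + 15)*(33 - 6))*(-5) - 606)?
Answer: -1/15861 ≈ -6.3048e-5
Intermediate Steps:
1/(((98 + 15)*(33 - 6))*(-5) - 606) = 1/((113*27)*(-5) - 606) = 1/(3051*(-5) - 606) = 1/(-15255 - 606) = 1/(-15861) = -1/15861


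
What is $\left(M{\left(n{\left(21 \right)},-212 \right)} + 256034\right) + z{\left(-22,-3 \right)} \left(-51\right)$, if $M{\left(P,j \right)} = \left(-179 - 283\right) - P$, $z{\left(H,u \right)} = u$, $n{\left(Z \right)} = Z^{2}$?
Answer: $255284$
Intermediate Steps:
$M{\left(P,j \right)} = -462 - P$
$\left(M{\left(n{\left(21 \right)},-212 \right)} + 256034\right) + z{\left(-22,-3 \right)} \left(-51\right) = \left(\left(-462 - 21^{2}\right) + 256034\right) - -153 = \left(\left(-462 - 441\right) + 256034\right) + 153 = \left(-903 + 256034\right) + 153 = 255131 + 153 = 255284$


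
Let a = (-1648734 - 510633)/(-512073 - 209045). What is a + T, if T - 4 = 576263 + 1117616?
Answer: 1221491680561/721118 ≈ 1.6939e+6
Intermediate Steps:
T = 1693883 (T = 4 + (576263 + 1117616) = 4 + 1693879 = 1693883)
a = 2159367/721118 (a = -2159367/(-721118) = -2159367*(-1/721118) = 2159367/721118 ≈ 2.9945)
a + T = 2159367/721118 + 1693883 = 1221491680561/721118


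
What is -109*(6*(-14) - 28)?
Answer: 12208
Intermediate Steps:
-109*(6*(-14) - 28) = -109*(-84 - 28) = -109*(-112) = 12208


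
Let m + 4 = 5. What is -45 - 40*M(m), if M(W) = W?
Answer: -85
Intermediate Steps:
m = 1 (m = -4 + 5 = 1)
-45 - 40*M(m) = -45 - 40*1 = -45 - 40 = -85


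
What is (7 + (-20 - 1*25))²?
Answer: 1444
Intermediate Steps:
(7 + (-20 - 1*25))² = (7 + (-20 - 25))² = (7 - 45)² = (-38)² = 1444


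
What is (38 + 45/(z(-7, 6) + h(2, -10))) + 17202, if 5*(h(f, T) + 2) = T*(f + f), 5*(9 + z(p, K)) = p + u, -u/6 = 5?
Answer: 758485/44 ≈ 17238.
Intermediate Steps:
u = -30 (u = -6*5 = -30)
z(p, K) = -15 + p/5 (z(p, K) = -9 + (p - 30)/5 = -9 + (-30 + p)/5 = -9 + (-6 + p/5) = -15 + p/5)
h(f, T) = -2 + 2*T*f/5 (h(f, T) = -2 + (T*(f + f))/5 = -2 + (T*(2*f))/5 = -2 + (2*T*f)/5 = -2 + 2*T*f/5)
(38 + 45/(z(-7, 6) + h(2, -10))) + 17202 = (38 + 45/((-15 + (⅕)*(-7)) + (-2 + (⅖)*(-10)*2))) + 17202 = (38 + 45/((-15 - 7/5) + (-2 - 8))) + 17202 = (38 + 45/(-82/5 - 10)) + 17202 = (38 + 45/(-132/5)) + 17202 = (38 + 45*(-5/132)) + 17202 = (38 - 75/44) + 17202 = 1597/44 + 17202 = 758485/44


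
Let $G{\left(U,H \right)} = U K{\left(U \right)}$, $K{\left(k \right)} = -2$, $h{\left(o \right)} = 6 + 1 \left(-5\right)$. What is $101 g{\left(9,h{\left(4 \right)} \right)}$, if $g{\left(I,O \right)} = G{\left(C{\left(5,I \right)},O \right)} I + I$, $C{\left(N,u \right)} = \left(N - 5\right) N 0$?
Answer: $909$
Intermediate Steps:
$h{\left(o \right)} = 1$ ($h{\left(o \right)} = 6 - 5 = 1$)
$C{\left(N,u \right)} = 0$ ($C{\left(N,u \right)} = \left(-5 + N\right) 0 = 0$)
$G{\left(U,H \right)} = - 2 U$ ($G{\left(U,H \right)} = U \left(-2\right) = - 2 U$)
$g{\left(I,O \right)} = I$ ($g{\left(I,O \right)} = \left(-2\right) 0 I + I = 0 I + I = 0 + I = I$)
$101 g{\left(9,h{\left(4 \right)} \right)} = 101 \cdot 9 = 909$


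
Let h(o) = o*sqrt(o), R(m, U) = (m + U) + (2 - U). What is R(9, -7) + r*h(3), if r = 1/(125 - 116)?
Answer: 11 + sqrt(3)/3 ≈ 11.577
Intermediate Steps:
R(m, U) = 2 + m (R(m, U) = (U + m) + (2 - U) = 2 + m)
r = 1/9 ≈ 0.11111
h(o) = o**(3/2)
R(9, -7) + r*h(3) = (2 + 9) + 3**(3/2)/9 = 11 + (3*sqrt(3))/9 = 11 + sqrt(3)/3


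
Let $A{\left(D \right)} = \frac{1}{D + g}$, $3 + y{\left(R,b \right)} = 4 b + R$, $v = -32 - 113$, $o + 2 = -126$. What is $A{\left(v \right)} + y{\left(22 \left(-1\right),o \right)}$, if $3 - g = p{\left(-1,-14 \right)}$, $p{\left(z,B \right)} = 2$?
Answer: $- \frac{77329}{144} \approx -537.01$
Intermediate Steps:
$g = 1$ ($g = 3 - 2 = 1$)
$o = -128$ ($o = -2 - 126 = -128$)
$v = -145$ ($v = -32 - 113 = -145$)
$y{\left(R,b \right)} = -3 + R + 4 b$ ($y{\left(R,b \right)} = -3 + \left(4 b + R\right) = -3 + \left(R + 4 b\right) = -3 + R + 4 b$)
$A{\left(D \right)} = \frac{1}{1 + D}$ ($A{\left(D \right)} = \frac{1}{D + 1} = \frac{1}{1 + D}$)
$A{\left(v \right)} + y{\left(22 \left(-1\right),o \right)} = \frac{1}{1 - 145} + \left(-3 + 22 \left(-1\right) + 4 \left(-128\right)\right) = \frac{1}{-144} - 537 = - \frac{1}{144} - 537 = - \frac{77329}{144}$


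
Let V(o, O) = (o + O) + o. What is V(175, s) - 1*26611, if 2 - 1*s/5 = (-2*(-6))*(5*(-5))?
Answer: -24751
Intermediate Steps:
s = 1510 (s = 10 - 5*(-2*(-6))*5*(-5) = 10 - 60*(-25) = 10 - 5*(-300) = 10 + 1500 = 1510)
V(o, O) = O + 2*o (V(o, O) = (O + o) + o = O + 2*o)
V(175, s) - 1*26611 = (1510 + 2*175) - 1*26611 = (1510 + 350) - 26611 = 1860 - 26611 = -24751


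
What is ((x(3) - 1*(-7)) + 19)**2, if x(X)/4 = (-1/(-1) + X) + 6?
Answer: 4356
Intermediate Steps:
x(X) = 28 + 4*X (x(X) = 4*((-1/(-1) + X) + 6) = 4*((-1*(-1) + X) + 6) = 4*((1 + X) + 6) = 4*(7 + X) = 28 + 4*X)
((x(3) - 1*(-7)) + 19)**2 = (((28 + 4*3) - 1*(-7)) + 19)**2 = (((28 + 12) + 7) + 19)**2 = ((40 + 7) + 19)**2 = (47 + 19)**2 = 66**2 = 4356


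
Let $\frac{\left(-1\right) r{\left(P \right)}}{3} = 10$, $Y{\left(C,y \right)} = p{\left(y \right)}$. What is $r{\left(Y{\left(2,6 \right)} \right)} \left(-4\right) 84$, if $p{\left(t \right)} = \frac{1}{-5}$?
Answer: $10080$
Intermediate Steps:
$p{\left(t \right)} = - \frac{1}{5}$
$Y{\left(C,y \right)} = - \frac{1}{5}$
$r{\left(P \right)} = -30$ ($r{\left(P \right)} = \left(-3\right) 10 = -30$)
$r{\left(Y{\left(2,6 \right)} \right)} \left(-4\right) 84 = \left(-30\right) \left(-4\right) 84 = 120 \cdot 84 = 10080$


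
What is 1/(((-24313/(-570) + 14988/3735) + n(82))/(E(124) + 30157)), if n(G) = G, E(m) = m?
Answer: 1432594110/6087247 ≈ 235.34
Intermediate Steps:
1/(((-24313/(-570) + 14988/3735) + n(82))/(E(124) + 30157)) = 1/(((-24313/(-570) + 14988/3735) + 82)/(124 + 30157)) = 1/(((-24313*(-1/570) + 14988*(1/3735)) + 82)/30281) = 1/(((24313/570 + 4996/1245) + 82)*(1/30281)) = 1/((2207827/47310 + 82)*(1/30281)) = 1/((6087247/47310)*(1/30281)) = 1/(6087247/1432594110) = 1432594110/6087247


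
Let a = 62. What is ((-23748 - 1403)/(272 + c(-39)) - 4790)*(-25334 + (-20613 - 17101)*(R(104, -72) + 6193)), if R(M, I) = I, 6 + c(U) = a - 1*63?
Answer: 298864977268728/265 ≈ 1.1278e+12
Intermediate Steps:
c(U) = -7 (c(U) = -6 + (62 - 1*63) = -6 + (62 - 63) = -6 - 1 = -7)
((-23748 - 1403)/(272 + c(-39)) - 4790)*(-25334 + (-20613 - 17101)*(R(104, -72) + 6193)) = ((-23748 - 1403)/(272 - 7) - 4790)*(-25334 + (-20613 - 17101)*(-72 + 6193)) = (-25151/265 - 4790)*(-25334 - 37714*6121) = (-25151*1/265 - 4790)*(-25334 - 230847394) = (-25151/265 - 4790)*(-230872728) = -1294501/265*(-230872728) = 298864977268728/265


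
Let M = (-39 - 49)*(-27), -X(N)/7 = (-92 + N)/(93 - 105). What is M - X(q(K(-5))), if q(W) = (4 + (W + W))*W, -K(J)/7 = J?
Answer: 5513/6 ≈ 918.83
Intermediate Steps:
K(J) = -7*J
q(W) = W*(4 + 2*W) (q(W) = (4 + 2*W)*W = W*(4 + 2*W))
X(N) = -161/3 + 7*N/12 (X(N) = -7*(-92 + N)/(93 - 105) = -7*(-92 + N)/(-12) = -7*(-92 + N)*(-1)/12 = -7*(23/3 - N/12) = -161/3 + 7*N/12)
M = 2376 (M = -88*(-27) = 2376)
M - X(q(K(-5))) = 2376 - (-161/3 + 7*(2*(-7*(-5))*(2 - 7*(-5)))/12) = 2376 - (-161/3 + 7*(2*35*(2 + 35))/12) = 2376 - (-161/3 + 7*(2*35*37)/12) = 2376 - (-161/3 + (7/12)*2590) = 2376 - (-161/3 + 9065/6) = 2376 - 1*8743/6 = 2376 - 8743/6 = 5513/6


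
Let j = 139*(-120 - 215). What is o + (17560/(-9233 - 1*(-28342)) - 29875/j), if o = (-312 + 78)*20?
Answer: -832584995005/177962117 ≈ -4678.4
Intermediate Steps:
o = -4680 (o = -234*20 = -4680)
j = -46565 (j = 139*(-335) = -46565)
o + (17560/(-9233 - 1*(-28342)) - 29875/j) = -4680 + (17560/(-9233 - 1*(-28342)) - 29875/(-46565)) = -4680 + (17560/(-9233 + 28342) - 29875*(-1/46565)) = -4680 + (17560/19109 + 5975/9313) = -4680 + 277712555/177962117 = -832584995005/177962117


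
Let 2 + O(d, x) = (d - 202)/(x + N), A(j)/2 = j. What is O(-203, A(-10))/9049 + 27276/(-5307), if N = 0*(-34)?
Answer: -328964895/64030724 ≈ -5.1376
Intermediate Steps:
N = 0
A(j) = 2*j
O(d, x) = -2 + (-202 + d)/x (O(d, x) = -2 + (d - 202)/(x + 0) = -2 + (-202 + d)/x)
O(-203, A(-10))/9049 + 27276/(-5307) = ((-202 - 203 - 4*(-10))/((2*(-10))))/9049 + 27276/(-5307) = ((-202 - 203 - 2*(-20))/(-20))*(1/9049) + 27276*(-1/5307) = -(-202 - 203 + 40)/20*(1/9049) - 9092/1769 = -1/20*(-365)*(1/9049) - 9092/1769 = (73/4)*(1/9049) - 9092/1769 = 73/36196 - 9092/1769 = -328964895/64030724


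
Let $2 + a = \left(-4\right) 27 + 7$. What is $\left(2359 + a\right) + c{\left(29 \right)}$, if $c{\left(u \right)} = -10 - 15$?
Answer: $2231$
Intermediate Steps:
$a = -103$ ($a = -2 + \left(\left(-4\right) 27 + 7\right) = -2 + \left(-108 + 7\right) = -2 - 101 = -103$)
$c{\left(u \right)} = -25$
$\left(2359 + a\right) + c{\left(29 \right)} = \left(2359 - 103\right) - 25 = 2256 - 25 = 2231$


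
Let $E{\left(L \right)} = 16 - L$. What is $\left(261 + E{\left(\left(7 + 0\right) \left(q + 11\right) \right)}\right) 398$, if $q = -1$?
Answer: $82386$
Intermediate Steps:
$\left(261 + E{\left(\left(7 + 0\right) \left(q + 11\right) \right)}\right) 398 = \left(261 + \left(16 - \left(7 + 0\right) \left(-1 + 11\right)\right)\right) 398 = \left(261 + \left(16 - 7 \cdot 10\right)\right) 398 = \left(261 + \left(16 - 70\right)\right) 398 = \left(261 - 54\right) 398 = 207 \cdot 398 = 82386$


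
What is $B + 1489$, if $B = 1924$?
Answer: $3413$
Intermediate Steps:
$B + 1489 = 1924 + 1489 = 3413$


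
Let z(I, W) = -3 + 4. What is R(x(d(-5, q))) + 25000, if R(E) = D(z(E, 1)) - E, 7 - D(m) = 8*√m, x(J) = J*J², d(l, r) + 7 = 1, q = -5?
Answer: 25215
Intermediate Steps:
d(l, r) = -6 (d(l, r) = -7 + 1 = -6)
z(I, W) = 1
x(J) = J³
D(m) = 7 - 8*√m
R(E) = -1 - E (R(E) = (7 - 8*√1) - E = (7 - 8*1) - E = (7 - 8) - E = -1 - E)
R(x(d(-5, q))) + 25000 = (-1 - 1*(-6)³) + 25000 = (-1 - 1*(-216)) + 25000 = (-1 + 216) + 25000 = 215 + 25000 = 25215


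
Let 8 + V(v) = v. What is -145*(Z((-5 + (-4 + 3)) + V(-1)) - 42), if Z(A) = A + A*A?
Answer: -24360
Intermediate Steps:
V(v) = -8 + v
Z(A) = A + A²
-145*(Z((-5 + (-4 + 3)) + V(-1)) - 42) = -145*(((-5 + (-4 + 3)) + (-8 - 1))*(1 + ((-5 + (-4 + 3)) + (-8 - 1))) - 42) = -145*(((-5 - 1) - 9)*(1 + ((-5 - 1) - 9)) - 42) = -145*((-6 - 9)*(1 + (-6 - 9)) - 42) = -145*(-15*(1 - 15) - 42) = -145*(-15*(-14) - 42) = -145*(210 - 42) = -145*168 = -24360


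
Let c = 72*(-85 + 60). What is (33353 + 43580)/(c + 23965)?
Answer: 76933/22165 ≈ 3.4709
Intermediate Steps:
c = -1800 (c = 72*(-25) = -1800)
(33353 + 43580)/(c + 23965) = (33353 + 43580)/(-1800 + 23965) = 76933/22165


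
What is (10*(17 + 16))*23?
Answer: 7590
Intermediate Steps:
(10*(17 + 16))*23 = (10*33)*23 = 330*23 = 7590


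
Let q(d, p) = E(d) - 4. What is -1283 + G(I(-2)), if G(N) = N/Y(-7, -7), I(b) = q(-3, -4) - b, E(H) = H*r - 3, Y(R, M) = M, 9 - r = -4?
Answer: -8937/7 ≈ -1276.7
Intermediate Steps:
r = 13 (r = 9 - 1*(-4) = 9 + 4 = 13)
E(H) = -3 + 13*H (E(H) = H*13 - 3 = 13*H - 3 = -3 + 13*H)
q(d, p) = -7 + 13*d (q(d, p) = (-3 + 13*d) - 4 = -7 + 13*d)
I(b) = -46 - b (I(b) = (-7 + 13*(-3)) - b = (-7 - 39) - b = -46 - b)
G(N) = -N/7 (G(N) = N/(-7) = N*(-⅐) = -N/7)
-1283 + G(I(-2)) = -1283 - (-46 - 1*(-2))/7 = -1283 - (-46 + 2)/7 = -1283 - ⅐*(-44) = -1283 + 44/7 = -8937/7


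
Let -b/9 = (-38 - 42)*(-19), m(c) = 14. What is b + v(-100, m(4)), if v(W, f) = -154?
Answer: -13834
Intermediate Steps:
b = -13680 (b = -9*(-38 - 42)*(-19) = -(-720)*(-19) = -9*1520 = -13680)
b + v(-100, m(4)) = -13680 - 154 = -13834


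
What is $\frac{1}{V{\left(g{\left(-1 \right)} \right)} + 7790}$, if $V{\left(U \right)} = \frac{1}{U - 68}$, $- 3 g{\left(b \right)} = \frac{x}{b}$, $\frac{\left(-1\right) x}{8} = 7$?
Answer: $\frac{260}{2025397} \approx 0.00012837$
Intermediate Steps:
$x = -56$ ($x = \left(-8\right) 7 = -56$)
$g{\left(b \right)} = \frac{56}{3 b}$ ($g{\left(b \right)} = - \frac{\left(-56\right) \frac{1}{b}}{3} = \frac{56}{3 b}$)
$V{\left(U \right)} = \frac{1}{-68 + U}$
$\frac{1}{V{\left(g{\left(-1 \right)} \right)} + 7790} = \frac{1}{\frac{1}{-68 + \frac{56}{3 \left(-1\right)}} + 7790} = \frac{1}{\frac{1}{-68 + \frac{56}{3} \left(-1\right)} + 7790} = \frac{1}{\frac{1}{-68 - \frac{56}{3}} + 7790} = \frac{1}{\frac{1}{- \frac{260}{3}} + 7790} = \frac{1}{- \frac{3}{260} + 7790} = \frac{1}{\frac{2025397}{260}} = \frac{260}{2025397}$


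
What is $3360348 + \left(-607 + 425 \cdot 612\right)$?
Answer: $3619841$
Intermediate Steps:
$3360348 + \left(-607 + 425 \cdot 612\right) = 3360348 + \left(-607 + 260100\right) = 3360348 + 259493 = 3619841$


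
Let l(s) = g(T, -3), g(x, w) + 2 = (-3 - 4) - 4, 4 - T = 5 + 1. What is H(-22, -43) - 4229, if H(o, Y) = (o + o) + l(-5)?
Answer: -4286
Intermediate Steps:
T = -2 (T = 4 - (5 + 1) = 4 - 1*6 = 4 - 6 = -2)
g(x, w) = -13 (g(x, w) = -2 + ((-3 - 4) - 4) = -2 + (-7 - 4) = -2 - 11 = -13)
l(s) = -13
H(o, Y) = -13 + 2*o (H(o, Y) = (o + o) - 13 = 2*o - 13 = -13 + 2*o)
H(-22, -43) - 4229 = (-13 + 2*(-22)) - 4229 = (-13 - 44) - 4229 = -57 - 4229 = -4286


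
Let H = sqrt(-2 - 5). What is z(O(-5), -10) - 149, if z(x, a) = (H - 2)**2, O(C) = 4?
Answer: -149 + (2 - I*sqrt(7))**2 ≈ -152.0 - 10.583*I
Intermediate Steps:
H = I*sqrt(7) (H = sqrt(-7) = I*sqrt(7) ≈ 2.6458*I)
z(x, a) = (-2 + I*sqrt(7))**2 (z(x, a) = (I*sqrt(7) - 2)**2 = (-2 + I*sqrt(7))**2)
z(O(-5), -10) - 149 = (2 - I*sqrt(7))**2 - 149 = -149 + (2 - I*sqrt(7))**2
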